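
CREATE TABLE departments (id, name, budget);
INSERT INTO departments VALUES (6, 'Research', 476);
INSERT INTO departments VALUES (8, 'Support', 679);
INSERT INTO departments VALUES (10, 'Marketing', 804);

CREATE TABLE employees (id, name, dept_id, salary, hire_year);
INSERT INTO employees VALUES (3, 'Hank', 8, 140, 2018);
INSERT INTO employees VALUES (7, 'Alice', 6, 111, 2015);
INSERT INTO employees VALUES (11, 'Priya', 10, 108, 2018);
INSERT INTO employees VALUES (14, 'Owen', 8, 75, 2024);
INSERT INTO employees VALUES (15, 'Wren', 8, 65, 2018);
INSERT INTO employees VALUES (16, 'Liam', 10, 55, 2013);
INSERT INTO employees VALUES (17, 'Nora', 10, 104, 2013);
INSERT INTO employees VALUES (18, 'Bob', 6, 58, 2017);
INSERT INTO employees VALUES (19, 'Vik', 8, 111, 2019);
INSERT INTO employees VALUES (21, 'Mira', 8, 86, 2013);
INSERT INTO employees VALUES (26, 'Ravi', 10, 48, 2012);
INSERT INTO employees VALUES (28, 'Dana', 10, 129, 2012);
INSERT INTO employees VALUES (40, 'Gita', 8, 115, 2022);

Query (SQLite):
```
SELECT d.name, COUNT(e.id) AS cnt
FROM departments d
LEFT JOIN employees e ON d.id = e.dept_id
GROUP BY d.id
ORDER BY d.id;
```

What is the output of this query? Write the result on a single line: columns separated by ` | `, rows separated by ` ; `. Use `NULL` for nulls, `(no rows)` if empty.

Research | 2 ; Support | 6 ; Marketing | 5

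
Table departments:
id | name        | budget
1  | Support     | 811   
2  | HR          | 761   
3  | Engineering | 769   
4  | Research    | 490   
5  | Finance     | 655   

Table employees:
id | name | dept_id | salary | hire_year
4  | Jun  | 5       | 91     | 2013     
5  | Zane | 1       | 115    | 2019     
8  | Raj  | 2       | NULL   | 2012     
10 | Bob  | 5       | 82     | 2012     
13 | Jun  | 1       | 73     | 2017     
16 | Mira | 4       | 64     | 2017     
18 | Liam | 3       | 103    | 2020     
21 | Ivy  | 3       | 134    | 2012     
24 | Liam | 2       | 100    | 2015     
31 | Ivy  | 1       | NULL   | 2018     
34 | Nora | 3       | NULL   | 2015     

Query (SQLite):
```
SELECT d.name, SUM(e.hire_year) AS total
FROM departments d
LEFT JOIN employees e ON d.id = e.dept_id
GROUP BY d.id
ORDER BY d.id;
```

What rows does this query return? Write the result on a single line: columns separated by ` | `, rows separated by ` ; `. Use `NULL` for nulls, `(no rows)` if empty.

Support | 6054 ; HR | 4027 ; Engineering | 6047 ; Research | 2017 ; Finance | 4025

LEFT JOIN keeps every departments row; unmatched ones get NULL for employees columns.
Group by departments.id and compute SUM(e.hire_year). SUM over an all-NULL group is NULL.
  1: ids {5, 13, 31} → SUM(e.hire_year)=6054
  2: ids {8, 24} → SUM(e.hire_year)=4027
  3: ids {18, 21, 34} → SUM(e.hire_year)=6047
  4: ids {16} → SUM(e.hire_year)=2017
  5: ids {4, 10} → SUM(e.hire_year)=4025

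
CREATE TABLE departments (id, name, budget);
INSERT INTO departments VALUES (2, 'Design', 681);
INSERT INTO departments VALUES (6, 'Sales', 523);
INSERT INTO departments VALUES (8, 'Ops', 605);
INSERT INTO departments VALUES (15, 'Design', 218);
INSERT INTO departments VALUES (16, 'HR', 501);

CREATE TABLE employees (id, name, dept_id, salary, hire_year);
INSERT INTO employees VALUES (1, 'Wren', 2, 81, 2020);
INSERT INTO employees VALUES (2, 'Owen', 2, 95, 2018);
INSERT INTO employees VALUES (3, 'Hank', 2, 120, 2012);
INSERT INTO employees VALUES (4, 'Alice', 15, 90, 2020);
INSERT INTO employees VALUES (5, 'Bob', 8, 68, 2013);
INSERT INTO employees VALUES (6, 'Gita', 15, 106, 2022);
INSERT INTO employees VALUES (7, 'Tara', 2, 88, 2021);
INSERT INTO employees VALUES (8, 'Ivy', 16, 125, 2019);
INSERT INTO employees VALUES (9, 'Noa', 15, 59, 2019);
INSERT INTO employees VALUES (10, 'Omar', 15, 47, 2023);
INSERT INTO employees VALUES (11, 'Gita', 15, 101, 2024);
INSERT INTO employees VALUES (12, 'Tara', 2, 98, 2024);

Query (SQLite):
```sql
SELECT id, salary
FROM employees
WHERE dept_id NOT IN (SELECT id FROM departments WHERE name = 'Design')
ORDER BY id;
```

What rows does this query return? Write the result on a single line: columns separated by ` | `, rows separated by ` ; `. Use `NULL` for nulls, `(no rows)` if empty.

5 | 68 ; 8 | 125

Inner query: departments.id where name = 'Design'.
Outer: keep employees rows whose dept_id is not in that set.
Inner query → {2, 15}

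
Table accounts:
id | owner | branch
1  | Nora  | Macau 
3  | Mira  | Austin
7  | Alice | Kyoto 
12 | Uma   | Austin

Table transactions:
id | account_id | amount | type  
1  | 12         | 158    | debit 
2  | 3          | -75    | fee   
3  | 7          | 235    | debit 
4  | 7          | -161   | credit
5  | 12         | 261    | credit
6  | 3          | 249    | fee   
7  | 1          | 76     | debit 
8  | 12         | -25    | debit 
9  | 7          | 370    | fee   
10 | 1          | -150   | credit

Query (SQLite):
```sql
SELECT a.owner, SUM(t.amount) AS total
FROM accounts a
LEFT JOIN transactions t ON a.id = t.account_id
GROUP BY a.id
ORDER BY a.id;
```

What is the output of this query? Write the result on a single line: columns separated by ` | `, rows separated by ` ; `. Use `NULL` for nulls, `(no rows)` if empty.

LEFT JOIN keeps every accounts row; unmatched ones get NULL for transactions columns.
Group by accounts.id and compute SUM(t.amount). SUM over an all-NULL group is NULL.
  1: ids {7, 10} → SUM(t.amount)=-74
  3: ids {2, 6} → SUM(t.amount)=174
  7: ids {3, 4, 9} → SUM(t.amount)=444
  12: ids {1, 5, 8} → SUM(t.amount)=394

Nora | -74 ; Mira | 174 ; Alice | 444 ; Uma | 394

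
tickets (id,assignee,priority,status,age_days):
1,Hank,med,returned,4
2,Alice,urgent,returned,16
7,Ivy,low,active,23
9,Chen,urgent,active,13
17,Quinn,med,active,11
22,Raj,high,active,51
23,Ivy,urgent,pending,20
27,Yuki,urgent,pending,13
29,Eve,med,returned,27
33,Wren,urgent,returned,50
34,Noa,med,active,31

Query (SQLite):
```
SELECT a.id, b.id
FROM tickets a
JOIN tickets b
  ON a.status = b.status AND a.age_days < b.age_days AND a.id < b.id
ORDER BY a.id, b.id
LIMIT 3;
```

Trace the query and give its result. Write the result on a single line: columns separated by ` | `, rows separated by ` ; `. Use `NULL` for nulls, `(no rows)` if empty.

1 | 2 ; 1 | 29 ; 1 | 33

Pairs (a,b) with same status, a.age_days < b.age_days, a.id < b.id.
status groups: active:{7,9,17,22,34} pending:{23,27} returned:{1,2,29,33}
Ordered by (a.id, b.id); first 3.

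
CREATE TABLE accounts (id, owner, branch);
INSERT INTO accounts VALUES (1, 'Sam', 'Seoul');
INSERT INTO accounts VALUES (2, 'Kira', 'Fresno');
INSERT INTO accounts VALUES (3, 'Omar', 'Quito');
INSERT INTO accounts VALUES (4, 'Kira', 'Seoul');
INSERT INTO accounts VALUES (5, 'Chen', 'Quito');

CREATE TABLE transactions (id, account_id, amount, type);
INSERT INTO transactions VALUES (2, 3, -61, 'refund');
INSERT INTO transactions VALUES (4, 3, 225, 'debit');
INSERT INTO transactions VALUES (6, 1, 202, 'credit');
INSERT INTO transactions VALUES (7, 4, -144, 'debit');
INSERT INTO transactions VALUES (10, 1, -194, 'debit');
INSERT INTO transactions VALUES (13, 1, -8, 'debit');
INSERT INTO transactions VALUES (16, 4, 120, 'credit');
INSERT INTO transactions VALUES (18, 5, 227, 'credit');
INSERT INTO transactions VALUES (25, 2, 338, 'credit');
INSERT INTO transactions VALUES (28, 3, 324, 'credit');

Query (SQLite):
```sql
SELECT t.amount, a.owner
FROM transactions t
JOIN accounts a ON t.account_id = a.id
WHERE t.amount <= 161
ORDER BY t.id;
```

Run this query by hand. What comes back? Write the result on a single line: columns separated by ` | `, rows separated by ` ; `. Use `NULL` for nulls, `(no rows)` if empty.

Each transactions row matches the accounts row where account_id = accounts.id.
Then keep rows with t.amount <= 161.

-61 | Omar ; -144 | Kira ; -194 | Sam ; -8 | Sam ; 120 | Kira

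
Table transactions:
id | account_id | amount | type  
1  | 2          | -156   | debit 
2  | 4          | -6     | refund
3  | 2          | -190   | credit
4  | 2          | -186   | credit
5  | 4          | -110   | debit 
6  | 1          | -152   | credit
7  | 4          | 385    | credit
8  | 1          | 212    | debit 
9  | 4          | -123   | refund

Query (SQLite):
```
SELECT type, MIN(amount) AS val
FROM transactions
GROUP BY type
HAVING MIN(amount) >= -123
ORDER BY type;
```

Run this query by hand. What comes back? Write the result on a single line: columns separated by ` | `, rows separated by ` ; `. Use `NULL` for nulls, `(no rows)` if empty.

refund | -123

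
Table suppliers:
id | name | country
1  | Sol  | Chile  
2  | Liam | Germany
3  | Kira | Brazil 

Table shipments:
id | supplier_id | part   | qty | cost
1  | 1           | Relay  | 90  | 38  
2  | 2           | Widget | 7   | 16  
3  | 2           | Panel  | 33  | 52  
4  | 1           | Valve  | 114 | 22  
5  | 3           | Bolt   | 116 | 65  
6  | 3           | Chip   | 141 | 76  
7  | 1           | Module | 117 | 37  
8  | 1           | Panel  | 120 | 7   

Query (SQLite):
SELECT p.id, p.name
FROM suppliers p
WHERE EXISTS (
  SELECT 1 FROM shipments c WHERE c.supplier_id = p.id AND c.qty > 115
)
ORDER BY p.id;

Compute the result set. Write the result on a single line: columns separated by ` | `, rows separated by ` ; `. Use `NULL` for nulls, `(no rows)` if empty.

For each suppliers row, check whether any shipments with matching supplier_id has qty > 115.
Keep rows where that is true.

1 | Sol ; 3 | Kira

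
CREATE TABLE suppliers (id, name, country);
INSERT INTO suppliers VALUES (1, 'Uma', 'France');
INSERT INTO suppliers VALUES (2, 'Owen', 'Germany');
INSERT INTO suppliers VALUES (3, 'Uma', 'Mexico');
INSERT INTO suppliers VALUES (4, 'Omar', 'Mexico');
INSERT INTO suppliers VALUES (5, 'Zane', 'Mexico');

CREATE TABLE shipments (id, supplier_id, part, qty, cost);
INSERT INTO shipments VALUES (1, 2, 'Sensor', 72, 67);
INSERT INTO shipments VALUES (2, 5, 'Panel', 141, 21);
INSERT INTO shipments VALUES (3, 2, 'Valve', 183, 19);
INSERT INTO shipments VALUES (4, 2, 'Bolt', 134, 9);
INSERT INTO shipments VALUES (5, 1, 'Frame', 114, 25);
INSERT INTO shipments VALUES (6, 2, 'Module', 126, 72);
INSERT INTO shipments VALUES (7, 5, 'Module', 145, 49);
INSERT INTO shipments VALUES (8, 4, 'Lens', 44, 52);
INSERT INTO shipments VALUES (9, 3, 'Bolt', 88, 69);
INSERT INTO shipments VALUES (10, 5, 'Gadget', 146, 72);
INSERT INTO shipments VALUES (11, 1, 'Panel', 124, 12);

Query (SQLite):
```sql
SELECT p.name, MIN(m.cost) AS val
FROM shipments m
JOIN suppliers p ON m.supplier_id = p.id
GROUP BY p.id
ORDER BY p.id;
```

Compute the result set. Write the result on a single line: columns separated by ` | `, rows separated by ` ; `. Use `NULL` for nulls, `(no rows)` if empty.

Uma | 12 ; Owen | 9 ; Uma | 69 ; Omar | 52 ; Zane | 21

Join each shipments row to its suppliers via supplier_id.
Group joined rows by suppliers.id; compute MIN(m.cost) per group.
  1: ids {5, 11} → MIN(m.cost)=12
  2: ids {1, 3, 4, 6} → MIN(m.cost)=9
  3: ids {9} → MIN(m.cost)=69
  4: ids {8} → MIN(m.cost)=52
  5: ids {2, 7, 10} → MIN(m.cost)=21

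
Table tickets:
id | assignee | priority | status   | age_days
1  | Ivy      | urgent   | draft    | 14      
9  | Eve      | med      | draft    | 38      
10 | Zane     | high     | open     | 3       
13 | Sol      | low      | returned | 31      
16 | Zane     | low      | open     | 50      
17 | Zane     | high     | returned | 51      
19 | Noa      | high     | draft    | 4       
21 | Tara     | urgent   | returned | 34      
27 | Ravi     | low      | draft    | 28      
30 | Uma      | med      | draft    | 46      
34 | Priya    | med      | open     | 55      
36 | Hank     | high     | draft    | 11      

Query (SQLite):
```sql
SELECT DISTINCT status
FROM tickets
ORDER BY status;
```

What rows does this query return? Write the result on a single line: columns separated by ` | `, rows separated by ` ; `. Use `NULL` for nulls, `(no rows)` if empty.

draft ; open ; returned

Collect distinct status values from tickets.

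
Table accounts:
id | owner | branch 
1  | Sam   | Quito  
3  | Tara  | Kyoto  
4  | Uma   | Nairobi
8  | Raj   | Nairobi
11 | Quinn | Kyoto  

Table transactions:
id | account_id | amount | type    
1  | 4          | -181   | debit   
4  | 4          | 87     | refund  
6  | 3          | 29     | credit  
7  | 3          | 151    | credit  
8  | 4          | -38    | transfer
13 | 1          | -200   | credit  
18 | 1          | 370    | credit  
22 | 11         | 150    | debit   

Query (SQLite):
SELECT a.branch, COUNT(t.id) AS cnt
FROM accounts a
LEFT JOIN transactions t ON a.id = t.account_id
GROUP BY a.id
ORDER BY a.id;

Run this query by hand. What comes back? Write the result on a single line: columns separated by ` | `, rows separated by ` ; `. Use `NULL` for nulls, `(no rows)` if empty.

LEFT JOIN keeps every accounts row; unmatched ones get NULL for transactions columns.
Group by accounts.id and compute COUNT(t.id). COUNT(col) of an all-NULL group is 0.
  1: ids {13, 18} → COUNT(t.id)=2
  3: ids {6, 7} → COUNT(t.id)=2
  4: ids {1, 4, 8} → COUNT(t.id)=3
  8: ids {—} → COUNT(t.id)=0
  11: ids {22} → COUNT(t.id)=1

Quito | 2 ; Kyoto | 2 ; Nairobi | 3 ; Nairobi | 0 ; Kyoto | 1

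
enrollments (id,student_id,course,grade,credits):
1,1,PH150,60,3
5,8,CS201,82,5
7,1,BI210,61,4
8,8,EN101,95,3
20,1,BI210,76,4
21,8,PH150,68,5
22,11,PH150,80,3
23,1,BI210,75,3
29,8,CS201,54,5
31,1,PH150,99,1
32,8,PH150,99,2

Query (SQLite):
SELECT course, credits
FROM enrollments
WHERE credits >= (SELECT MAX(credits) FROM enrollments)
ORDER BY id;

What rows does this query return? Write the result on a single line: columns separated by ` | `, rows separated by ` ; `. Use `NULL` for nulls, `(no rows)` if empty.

Scalar subquery: MAX(credits) over all enrollments rows = 5.
Keep rows where credits >= that value.

CS201 | 5 ; PH150 | 5 ; CS201 | 5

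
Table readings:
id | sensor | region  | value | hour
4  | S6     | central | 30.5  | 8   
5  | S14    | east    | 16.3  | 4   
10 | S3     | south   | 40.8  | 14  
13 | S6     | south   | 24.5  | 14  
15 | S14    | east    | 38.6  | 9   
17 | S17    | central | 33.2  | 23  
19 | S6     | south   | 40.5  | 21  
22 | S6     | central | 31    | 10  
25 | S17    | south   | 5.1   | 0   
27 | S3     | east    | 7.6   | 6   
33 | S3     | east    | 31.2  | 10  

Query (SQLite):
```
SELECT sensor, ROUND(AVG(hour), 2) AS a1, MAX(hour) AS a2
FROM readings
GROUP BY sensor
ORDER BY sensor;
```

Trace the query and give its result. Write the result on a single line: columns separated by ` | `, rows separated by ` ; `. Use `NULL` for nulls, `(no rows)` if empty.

S14 | 6.5 | 9 ; S17 | 11.5 | 23 ; S3 | 10 | 14 ; S6 | 13.25 | 21

Group readings by sensor.
Per group compute: ROUND(AVG(hour), 2), MAX(hour).
  S14: ids {5, 15} → ROUND(AVG(hour), 2)=6.5, MAX(hour)=9
  S17: ids {17, 25} → ROUND(AVG(hour), 2)=11.5, MAX(hour)=23
  S3: ids {10, 27, 33} → ROUND(AVG(hour), 2)=10, MAX(hour)=14
  S6: ids {4, 13, 19, 22} → ROUND(AVG(hour), 2)=13.25, MAX(hour)=21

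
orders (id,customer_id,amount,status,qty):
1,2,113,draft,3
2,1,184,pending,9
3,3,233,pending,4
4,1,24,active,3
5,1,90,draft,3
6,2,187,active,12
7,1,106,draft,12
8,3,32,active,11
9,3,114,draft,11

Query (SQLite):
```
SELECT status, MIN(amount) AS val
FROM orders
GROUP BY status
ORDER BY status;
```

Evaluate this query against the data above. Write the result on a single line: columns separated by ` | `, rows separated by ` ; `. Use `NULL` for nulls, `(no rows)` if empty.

Partition orders by status; compute MIN(amount) within each group.
  active: ids {4, 6, 8} → MIN(amount)=24
  draft: ids {1, 5, 7, 9} → MIN(amount)=90
  pending: ids {2, 3} → MIN(amount)=184

active | 24 ; draft | 90 ; pending | 184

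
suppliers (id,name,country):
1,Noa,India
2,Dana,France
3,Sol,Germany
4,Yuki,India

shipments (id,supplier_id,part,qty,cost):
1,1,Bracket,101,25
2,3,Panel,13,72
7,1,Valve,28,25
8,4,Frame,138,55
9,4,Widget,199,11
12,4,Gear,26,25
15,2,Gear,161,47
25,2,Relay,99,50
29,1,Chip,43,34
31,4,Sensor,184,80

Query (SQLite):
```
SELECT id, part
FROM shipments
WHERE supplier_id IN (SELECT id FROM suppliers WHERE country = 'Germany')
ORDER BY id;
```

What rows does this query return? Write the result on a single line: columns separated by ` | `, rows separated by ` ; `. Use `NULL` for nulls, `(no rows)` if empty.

2 | Panel

Inner query: suppliers.id where country = 'Germany'.
Outer: keep shipments rows whose supplier_id is in that set.
Inner query → {3}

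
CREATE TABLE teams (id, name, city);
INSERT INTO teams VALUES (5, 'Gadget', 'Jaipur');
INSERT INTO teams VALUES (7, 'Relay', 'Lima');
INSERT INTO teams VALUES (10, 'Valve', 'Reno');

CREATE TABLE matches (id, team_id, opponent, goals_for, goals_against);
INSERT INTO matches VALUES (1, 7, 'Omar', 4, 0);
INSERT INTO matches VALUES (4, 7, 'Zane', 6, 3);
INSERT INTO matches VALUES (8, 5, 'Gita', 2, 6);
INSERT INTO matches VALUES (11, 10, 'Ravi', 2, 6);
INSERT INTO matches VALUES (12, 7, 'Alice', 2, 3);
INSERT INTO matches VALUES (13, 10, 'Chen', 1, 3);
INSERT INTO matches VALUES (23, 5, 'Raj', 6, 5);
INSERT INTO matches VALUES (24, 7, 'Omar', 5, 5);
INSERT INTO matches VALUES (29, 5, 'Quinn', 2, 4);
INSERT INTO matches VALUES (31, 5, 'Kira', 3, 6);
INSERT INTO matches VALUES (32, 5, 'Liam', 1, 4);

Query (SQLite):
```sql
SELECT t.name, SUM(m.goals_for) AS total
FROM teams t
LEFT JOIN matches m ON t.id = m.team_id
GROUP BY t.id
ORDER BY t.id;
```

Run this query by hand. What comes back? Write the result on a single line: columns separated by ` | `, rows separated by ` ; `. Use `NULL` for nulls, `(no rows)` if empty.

Gadget | 14 ; Relay | 17 ; Valve | 3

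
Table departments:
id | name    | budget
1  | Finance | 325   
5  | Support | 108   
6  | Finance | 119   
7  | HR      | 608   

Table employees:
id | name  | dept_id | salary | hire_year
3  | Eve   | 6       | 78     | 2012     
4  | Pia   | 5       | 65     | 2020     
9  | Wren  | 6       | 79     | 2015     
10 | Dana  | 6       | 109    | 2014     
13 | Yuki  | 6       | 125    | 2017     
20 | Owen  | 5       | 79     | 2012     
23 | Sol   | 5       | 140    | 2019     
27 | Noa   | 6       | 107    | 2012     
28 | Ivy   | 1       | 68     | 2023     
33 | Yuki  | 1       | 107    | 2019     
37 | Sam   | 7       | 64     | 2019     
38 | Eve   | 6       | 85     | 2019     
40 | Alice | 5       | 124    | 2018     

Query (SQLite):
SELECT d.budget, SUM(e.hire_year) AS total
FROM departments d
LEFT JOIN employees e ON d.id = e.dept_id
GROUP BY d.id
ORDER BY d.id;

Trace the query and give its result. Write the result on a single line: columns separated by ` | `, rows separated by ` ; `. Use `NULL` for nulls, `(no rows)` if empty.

325 | 4042 ; 108 | 8069 ; 119 | 12089 ; 608 | 2019

LEFT JOIN keeps every departments row; unmatched ones get NULL for employees columns.
Group by departments.id and compute SUM(e.hire_year). SUM over an all-NULL group is NULL.
  1: ids {28, 33} → SUM(e.hire_year)=4042
  5: ids {4, 20, 23, 40} → SUM(e.hire_year)=8069
  6: ids {3, 9, 10, 13, 27, 38} → SUM(e.hire_year)=12089
  7: ids {37} → SUM(e.hire_year)=2019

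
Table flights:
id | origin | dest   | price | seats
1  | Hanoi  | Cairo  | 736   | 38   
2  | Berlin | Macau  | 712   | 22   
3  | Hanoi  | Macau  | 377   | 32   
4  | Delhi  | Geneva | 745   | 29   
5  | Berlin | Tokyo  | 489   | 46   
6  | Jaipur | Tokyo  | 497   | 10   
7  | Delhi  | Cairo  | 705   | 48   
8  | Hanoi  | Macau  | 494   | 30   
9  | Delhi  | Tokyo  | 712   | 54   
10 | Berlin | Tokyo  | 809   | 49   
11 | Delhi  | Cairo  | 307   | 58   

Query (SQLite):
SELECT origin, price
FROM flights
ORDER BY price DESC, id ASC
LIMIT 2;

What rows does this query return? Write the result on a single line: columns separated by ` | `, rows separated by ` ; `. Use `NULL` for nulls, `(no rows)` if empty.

Berlin | 809 ; Delhi | 745

Sort by price desc, tiebreak id asc: (809, id=10), (745, id=4), (736, id=1), (712, id=2), (712, id=9) …. Take first 2.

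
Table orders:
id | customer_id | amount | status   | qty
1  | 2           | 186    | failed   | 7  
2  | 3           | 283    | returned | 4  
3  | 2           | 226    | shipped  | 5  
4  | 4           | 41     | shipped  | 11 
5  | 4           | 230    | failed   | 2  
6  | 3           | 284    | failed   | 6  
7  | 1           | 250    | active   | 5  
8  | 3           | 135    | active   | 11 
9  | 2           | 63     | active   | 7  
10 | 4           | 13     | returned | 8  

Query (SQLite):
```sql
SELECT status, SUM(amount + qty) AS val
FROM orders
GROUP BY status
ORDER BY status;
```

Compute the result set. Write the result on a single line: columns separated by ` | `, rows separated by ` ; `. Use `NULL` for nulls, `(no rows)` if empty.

active | 471 ; failed | 715 ; returned | 308 ; shipped | 283

For each row compute amount + qty.
Group by status; take SUM of the expression per group.
  active: ids {7, 8, 9} → SUM(amount + qty)=471
  failed: ids {1, 5, 6} → SUM(amount + qty)=715
  returned: ids {2, 10} → SUM(amount + qty)=308
  shipped: ids {3, 4} → SUM(amount + qty)=283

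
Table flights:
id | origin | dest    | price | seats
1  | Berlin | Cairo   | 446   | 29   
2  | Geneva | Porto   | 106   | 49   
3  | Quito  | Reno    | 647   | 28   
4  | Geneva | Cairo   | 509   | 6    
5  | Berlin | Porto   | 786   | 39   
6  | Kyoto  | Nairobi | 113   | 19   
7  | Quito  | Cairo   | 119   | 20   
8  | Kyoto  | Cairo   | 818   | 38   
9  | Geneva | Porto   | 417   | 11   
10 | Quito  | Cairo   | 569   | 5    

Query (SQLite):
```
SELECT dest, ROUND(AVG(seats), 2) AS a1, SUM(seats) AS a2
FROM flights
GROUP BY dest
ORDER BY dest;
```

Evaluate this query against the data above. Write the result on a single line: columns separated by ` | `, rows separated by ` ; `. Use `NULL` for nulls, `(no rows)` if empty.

Group flights by dest.
Per group compute: ROUND(AVG(seats), 2), SUM(seats).
  Cairo: ids {1, 4, 7, 8, 10} → ROUND(AVG(seats), 2)=19.6, SUM(seats)=98
  Nairobi: ids {6} → ROUND(AVG(seats), 2)=19, SUM(seats)=19
  Porto: ids {2, 5, 9} → ROUND(AVG(seats), 2)=33, SUM(seats)=99
  Reno: ids {3} → ROUND(AVG(seats), 2)=28, SUM(seats)=28

Cairo | 19.6 | 98 ; Nairobi | 19 | 19 ; Porto | 33 | 99 ; Reno | 28 | 28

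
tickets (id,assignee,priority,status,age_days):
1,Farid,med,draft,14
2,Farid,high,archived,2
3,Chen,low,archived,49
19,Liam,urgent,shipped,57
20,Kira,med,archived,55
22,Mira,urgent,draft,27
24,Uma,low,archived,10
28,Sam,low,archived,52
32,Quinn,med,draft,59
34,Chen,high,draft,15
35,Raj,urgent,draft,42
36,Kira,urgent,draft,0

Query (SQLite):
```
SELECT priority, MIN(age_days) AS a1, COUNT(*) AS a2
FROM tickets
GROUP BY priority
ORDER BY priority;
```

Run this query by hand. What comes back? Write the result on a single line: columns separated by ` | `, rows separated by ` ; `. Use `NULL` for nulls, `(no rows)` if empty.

high | 2 | 2 ; low | 10 | 3 ; med | 14 | 3 ; urgent | 0 | 4

Group tickets by priority.
Per group compute: MIN(age_days), COUNT(*).
  high: ids {2, 34} → MIN(age_days)=2, COUNT(*)=2
  low: ids {3, 24, 28} → MIN(age_days)=10, COUNT(*)=3
  med: ids {1, 20, 32} → MIN(age_days)=14, COUNT(*)=3
  urgent: ids {19, 22, 35, 36} → MIN(age_days)=0, COUNT(*)=4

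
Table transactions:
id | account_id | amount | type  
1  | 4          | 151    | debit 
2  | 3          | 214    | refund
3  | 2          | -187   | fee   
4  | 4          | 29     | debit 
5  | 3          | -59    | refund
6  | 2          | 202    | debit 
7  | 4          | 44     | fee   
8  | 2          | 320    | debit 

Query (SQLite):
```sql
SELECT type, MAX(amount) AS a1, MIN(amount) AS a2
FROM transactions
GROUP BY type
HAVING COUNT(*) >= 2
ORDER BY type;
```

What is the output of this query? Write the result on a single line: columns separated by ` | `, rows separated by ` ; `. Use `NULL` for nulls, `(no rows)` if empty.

debit | 320 | 29 ; fee | 44 | -187 ; refund | 214 | -59

Group transactions by type.
Per group compute: MAX(amount), MIN(amount).
HAVING: drop groups with fewer than 2 rows.
  debit: ids {1, 4, 6, 8} → MAX(amount)=320, MIN(amount)=29
  fee: ids {3, 7} → MAX(amount)=44, MIN(amount)=-187
  refund: ids {2, 5} → MAX(amount)=214, MIN(amount)=-59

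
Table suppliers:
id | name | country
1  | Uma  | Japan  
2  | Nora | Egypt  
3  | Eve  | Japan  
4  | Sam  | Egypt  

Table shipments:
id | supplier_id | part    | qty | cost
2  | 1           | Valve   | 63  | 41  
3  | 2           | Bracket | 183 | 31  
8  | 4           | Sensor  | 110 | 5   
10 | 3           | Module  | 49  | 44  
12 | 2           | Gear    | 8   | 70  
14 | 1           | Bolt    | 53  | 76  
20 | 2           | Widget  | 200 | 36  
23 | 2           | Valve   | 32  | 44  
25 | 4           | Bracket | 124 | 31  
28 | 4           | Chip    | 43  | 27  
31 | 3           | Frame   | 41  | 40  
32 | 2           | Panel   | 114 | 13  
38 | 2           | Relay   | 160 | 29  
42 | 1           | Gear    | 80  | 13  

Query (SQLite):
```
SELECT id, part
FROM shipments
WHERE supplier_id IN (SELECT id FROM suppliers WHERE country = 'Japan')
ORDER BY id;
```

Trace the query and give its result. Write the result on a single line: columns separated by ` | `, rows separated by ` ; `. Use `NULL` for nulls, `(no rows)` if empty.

Inner query: suppliers.id where country = 'Japan'.
Outer: keep shipments rows whose supplier_id is in that set.
Inner query → {1, 3}

2 | Valve ; 10 | Module ; 14 | Bolt ; 31 | Frame ; 42 | Gear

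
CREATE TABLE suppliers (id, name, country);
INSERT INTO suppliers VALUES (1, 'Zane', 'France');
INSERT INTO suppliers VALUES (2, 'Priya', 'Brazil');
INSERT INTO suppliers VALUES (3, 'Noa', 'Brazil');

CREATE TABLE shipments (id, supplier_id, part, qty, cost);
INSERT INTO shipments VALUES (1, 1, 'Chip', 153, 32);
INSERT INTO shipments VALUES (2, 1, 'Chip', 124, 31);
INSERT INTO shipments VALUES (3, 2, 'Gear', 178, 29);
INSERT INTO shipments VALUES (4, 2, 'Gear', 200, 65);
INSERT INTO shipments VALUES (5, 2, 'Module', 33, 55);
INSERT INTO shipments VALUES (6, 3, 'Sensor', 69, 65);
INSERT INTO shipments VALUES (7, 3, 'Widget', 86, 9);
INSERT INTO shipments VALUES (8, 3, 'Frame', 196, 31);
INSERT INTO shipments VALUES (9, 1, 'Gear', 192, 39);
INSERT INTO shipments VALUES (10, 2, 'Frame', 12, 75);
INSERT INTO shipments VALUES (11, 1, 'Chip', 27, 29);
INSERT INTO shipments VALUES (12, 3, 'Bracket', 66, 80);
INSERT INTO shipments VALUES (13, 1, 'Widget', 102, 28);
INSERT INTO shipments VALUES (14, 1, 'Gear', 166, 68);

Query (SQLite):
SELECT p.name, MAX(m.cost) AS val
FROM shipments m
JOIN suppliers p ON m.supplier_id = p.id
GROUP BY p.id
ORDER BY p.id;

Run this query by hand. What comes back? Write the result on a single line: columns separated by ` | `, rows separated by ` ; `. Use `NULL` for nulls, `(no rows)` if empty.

Join each shipments row to its suppliers via supplier_id.
Group joined rows by suppliers.id; compute MAX(m.cost) per group.
  1: ids {1, 2, 9, 11, 13, 14} → MAX(m.cost)=68
  2: ids {3, 4, 5, 10} → MAX(m.cost)=75
  3: ids {6, 7, 8, 12} → MAX(m.cost)=80

Zane | 68 ; Priya | 75 ; Noa | 80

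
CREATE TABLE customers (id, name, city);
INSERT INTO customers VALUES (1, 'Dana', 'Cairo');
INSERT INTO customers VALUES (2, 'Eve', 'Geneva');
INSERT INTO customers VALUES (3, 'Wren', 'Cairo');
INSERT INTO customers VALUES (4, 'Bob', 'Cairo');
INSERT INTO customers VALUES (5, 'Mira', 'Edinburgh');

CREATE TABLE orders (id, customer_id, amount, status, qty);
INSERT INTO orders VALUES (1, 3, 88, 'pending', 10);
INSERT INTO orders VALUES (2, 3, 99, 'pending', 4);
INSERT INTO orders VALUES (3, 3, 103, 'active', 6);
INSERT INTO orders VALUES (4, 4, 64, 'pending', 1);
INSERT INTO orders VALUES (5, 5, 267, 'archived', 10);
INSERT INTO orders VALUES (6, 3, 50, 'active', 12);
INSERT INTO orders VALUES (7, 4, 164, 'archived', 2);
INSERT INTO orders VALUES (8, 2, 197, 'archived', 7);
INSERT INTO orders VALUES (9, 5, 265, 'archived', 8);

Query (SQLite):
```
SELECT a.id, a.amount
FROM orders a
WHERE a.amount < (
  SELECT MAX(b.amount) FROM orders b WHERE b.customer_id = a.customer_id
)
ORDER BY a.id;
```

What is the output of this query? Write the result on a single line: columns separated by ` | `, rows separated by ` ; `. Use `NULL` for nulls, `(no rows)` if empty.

For each orders row a, compute MAX(amount) over rows sharing a.customer_id.
Keep row a if a.amount < that per-group MAX.
  customer_id=2: MAX(amount) = 197
  customer_id=3: MAX(amount) = 103
  customer_id=4: MAX(amount) = 164
  customer_id=5: MAX(amount) = 267

1 | 88 ; 2 | 99 ; 4 | 64 ; 6 | 50 ; 9 | 265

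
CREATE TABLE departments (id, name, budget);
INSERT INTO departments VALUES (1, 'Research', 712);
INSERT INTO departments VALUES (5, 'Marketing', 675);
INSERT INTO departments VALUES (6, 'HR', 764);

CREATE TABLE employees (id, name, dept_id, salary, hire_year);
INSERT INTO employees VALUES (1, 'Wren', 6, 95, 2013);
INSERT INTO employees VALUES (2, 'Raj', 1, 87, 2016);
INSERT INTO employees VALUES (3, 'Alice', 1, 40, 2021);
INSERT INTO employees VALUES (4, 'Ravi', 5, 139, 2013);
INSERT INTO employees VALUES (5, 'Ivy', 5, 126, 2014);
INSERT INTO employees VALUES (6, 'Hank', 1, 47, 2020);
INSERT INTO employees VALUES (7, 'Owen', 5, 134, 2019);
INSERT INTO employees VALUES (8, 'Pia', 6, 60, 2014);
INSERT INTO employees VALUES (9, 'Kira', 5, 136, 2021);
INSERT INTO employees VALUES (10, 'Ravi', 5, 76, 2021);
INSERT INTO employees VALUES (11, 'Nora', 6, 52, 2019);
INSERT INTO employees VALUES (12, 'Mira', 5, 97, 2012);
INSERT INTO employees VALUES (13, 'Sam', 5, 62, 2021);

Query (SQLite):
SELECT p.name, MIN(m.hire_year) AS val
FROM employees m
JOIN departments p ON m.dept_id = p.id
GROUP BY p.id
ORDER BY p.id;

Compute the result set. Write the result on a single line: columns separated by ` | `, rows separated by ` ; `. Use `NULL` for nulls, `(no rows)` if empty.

Research | 2016 ; Marketing | 2012 ; HR | 2013

Join each employees row to its departments via dept_id.
Group joined rows by departments.id; compute MIN(m.hire_year) per group.
  1: ids {2, 3, 6} → MIN(m.hire_year)=2016
  5: ids {4, 5, 7, 9, 10, 12, 13} → MIN(m.hire_year)=2012
  6: ids {1, 8, 11} → MIN(m.hire_year)=2013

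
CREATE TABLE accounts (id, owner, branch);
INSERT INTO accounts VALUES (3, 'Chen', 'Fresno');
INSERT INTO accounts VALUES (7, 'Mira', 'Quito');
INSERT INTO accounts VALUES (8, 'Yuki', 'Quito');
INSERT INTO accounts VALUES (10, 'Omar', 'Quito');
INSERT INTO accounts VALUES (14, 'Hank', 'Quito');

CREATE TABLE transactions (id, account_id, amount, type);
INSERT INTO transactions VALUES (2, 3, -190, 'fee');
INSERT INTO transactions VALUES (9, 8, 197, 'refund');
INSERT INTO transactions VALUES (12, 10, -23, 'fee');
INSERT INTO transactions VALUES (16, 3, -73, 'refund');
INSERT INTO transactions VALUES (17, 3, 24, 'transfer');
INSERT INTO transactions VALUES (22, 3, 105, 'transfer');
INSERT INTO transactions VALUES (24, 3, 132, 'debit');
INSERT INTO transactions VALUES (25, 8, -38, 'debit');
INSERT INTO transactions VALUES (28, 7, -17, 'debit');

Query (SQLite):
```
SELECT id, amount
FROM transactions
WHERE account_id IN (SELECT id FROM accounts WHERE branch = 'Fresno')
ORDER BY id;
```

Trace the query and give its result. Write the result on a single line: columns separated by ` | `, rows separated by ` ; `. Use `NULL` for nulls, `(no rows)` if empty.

2 | -190 ; 16 | -73 ; 17 | 24 ; 22 | 105 ; 24 | 132

Inner query: accounts.id where branch = 'Fresno'.
Outer: keep transactions rows whose account_id is in that set.
Inner query → {3}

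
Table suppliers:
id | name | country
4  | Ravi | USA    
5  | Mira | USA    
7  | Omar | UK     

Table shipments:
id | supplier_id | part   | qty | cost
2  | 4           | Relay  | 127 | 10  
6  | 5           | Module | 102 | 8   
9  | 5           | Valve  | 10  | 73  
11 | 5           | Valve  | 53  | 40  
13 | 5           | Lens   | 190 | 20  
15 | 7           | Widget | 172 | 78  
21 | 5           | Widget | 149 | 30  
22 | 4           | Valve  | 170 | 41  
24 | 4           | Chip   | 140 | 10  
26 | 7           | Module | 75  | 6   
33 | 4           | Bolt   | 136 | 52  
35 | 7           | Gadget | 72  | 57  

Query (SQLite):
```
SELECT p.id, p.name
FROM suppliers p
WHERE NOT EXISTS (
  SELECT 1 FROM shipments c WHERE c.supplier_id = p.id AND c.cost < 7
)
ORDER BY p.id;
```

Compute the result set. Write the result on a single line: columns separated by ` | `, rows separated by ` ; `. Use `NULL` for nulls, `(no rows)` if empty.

4 | Ravi ; 5 | Mira

For each suppliers row, check whether any shipments with matching supplier_id has cost < 7.
Keep rows where that is false.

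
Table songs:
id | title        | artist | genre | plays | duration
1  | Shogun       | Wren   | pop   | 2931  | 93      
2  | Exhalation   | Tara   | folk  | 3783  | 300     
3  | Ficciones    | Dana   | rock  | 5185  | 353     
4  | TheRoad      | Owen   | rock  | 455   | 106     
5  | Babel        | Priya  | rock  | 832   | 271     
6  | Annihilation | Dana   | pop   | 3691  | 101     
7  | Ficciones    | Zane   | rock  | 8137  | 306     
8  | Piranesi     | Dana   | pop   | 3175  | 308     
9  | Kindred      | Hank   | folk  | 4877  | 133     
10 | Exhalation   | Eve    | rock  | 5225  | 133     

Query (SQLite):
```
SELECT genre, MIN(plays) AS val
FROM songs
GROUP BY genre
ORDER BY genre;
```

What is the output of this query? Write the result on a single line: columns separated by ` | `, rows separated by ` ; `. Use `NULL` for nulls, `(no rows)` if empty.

Partition songs by genre; compute MIN(plays) within each group.
  folk: ids {2, 9} → MIN(plays)=3783
  pop: ids {1, 6, 8} → MIN(plays)=2931
  rock: ids {3, 4, 5, 7, 10} → MIN(plays)=455

folk | 3783 ; pop | 2931 ; rock | 455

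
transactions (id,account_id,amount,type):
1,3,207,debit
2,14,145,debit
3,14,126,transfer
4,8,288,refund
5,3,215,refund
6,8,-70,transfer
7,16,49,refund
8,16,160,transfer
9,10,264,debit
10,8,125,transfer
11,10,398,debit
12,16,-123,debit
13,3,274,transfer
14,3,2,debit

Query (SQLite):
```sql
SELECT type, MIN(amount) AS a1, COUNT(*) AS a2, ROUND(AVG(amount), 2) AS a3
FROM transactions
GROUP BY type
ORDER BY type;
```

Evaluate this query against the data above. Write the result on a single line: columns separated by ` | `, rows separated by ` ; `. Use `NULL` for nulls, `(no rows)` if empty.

debit | -123 | 6 | 148.83 ; refund | 49 | 3 | 184 ; transfer | -70 | 5 | 123

Group transactions by type.
Per group compute: MIN(amount), COUNT(*), ROUND(AVG(amount), 2).
  debit: ids {1, 2, 9, 11, 12, 14} → MIN(amount)=-123, COUNT(*)=6, ROUND(AVG(amount), 2)=148.83
  refund: ids {4, 5, 7} → MIN(amount)=49, COUNT(*)=3, ROUND(AVG(amount), 2)=184
  transfer: ids {3, 6, 8, 10, 13} → MIN(amount)=-70, COUNT(*)=5, ROUND(AVG(amount), 2)=123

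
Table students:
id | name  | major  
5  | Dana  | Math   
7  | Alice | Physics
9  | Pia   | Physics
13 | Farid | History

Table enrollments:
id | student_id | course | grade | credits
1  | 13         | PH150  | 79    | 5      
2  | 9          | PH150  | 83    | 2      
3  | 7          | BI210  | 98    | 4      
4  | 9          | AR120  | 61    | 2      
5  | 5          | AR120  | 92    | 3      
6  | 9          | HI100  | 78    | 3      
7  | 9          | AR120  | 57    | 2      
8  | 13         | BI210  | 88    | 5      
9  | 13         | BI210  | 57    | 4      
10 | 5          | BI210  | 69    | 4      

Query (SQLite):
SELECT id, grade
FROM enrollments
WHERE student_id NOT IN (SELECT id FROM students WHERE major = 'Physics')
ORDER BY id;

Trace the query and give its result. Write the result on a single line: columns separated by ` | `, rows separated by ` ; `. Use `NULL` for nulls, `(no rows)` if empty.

Inner query: students.id where major = 'Physics'.
Outer: keep enrollments rows whose student_id is not in that set.
Inner query → {7, 9}

1 | 79 ; 5 | 92 ; 8 | 88 ; 9 | 57 ; 10 | 69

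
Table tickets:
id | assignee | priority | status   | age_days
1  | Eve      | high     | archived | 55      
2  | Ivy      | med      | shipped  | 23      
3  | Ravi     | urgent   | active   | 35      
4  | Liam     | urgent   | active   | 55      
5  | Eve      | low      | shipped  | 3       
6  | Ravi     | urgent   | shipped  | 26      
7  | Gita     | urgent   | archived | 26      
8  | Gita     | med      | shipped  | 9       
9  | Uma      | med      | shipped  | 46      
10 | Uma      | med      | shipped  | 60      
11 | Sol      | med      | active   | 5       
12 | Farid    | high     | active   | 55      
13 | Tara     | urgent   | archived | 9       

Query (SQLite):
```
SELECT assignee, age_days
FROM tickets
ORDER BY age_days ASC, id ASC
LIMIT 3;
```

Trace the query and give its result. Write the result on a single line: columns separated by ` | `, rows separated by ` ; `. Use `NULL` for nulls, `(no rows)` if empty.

Eve | 3 ; Sol | 5 ; Gita | 9

Sort by age_days asc, tiebreak id asc: (3, id=5), (5, id=11), (9, id=8), (9, id=13), (23, id=2), (26, id=6) …. Take first 3.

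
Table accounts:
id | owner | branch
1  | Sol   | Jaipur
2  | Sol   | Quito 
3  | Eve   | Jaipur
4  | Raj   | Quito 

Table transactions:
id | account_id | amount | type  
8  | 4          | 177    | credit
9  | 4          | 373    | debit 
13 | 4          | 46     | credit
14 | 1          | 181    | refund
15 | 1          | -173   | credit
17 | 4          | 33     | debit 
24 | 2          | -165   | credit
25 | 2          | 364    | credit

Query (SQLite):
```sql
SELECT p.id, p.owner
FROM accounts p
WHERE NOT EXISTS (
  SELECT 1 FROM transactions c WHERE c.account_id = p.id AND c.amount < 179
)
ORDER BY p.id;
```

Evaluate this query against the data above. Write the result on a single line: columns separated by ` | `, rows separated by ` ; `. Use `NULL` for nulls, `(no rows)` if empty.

For each accounts row, check whether any transactions with matching account_id has amount < 179.
Keep rows where that is false.

3 | Eve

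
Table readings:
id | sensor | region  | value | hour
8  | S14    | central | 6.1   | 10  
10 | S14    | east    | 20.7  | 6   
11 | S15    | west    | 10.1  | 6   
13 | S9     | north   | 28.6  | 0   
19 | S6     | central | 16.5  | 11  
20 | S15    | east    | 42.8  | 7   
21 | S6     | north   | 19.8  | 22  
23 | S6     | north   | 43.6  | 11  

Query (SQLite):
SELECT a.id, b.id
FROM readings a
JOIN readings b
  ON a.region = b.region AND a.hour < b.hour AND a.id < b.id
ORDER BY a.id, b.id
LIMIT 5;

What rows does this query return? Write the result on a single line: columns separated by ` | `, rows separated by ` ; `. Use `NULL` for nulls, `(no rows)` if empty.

Pairs (a,b) with same region, a.hour < b.hour, a.id < b.id.
region groups: central:{8,19} east:{10,20} north:{13,21,23} west:{11}
Ordered by (a.id, b.id); first 5.

8 | 19 ; 10 | 20 ; 13 | 21 ; 13 | 23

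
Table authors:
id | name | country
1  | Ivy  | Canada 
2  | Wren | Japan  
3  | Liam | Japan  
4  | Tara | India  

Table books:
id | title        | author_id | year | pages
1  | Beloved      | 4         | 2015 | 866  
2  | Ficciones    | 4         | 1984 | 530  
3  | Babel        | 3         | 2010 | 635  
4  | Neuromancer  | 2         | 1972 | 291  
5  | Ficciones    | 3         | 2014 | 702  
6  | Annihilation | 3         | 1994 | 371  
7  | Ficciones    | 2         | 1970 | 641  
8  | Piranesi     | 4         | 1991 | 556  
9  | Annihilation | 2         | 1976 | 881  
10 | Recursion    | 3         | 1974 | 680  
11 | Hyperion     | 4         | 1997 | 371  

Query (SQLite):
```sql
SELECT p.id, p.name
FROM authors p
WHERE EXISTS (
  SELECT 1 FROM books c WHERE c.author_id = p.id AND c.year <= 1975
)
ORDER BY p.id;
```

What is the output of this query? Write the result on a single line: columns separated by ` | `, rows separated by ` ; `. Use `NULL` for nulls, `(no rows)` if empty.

2 | Wren ; 3 | Liam

For each authors row, check whether any books with matching author_id has year <= 1975.
Keep rows where that is true.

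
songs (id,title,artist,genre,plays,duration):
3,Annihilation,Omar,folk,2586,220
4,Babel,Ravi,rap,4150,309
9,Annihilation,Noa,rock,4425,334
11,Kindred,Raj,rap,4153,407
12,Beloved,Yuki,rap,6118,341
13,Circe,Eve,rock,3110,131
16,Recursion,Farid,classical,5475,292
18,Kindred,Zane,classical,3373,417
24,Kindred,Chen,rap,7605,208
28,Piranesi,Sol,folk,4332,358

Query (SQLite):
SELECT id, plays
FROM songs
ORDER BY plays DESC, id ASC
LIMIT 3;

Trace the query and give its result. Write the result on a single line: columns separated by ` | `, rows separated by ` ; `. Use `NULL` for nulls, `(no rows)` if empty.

Sort by plays desc, tiebreak id asc: (7605, id=24), (6118, id=12), (5475, id=16), (4425, id=9), (4332, id=28), (4153, id=11) …. Take first 3.

24 | 7605 ; 12 | 6118 ; 16 | 5475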